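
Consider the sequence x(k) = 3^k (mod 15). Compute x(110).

9

x(0) = 1,  x(1) = 3,  x(2) = 9,  x(3) = 12,  x(4) = 6,  x(5) = 3.
Since x(5) = x(1) = 3, the sequence is eventually periodic: after a pre-period of length 1 it cycles with period 4.
For k ≥ 1, x(k) depends only on (k - 1) mod 4. (110 - 1) mod 4 = 1, so x(110) = x(2) = 9.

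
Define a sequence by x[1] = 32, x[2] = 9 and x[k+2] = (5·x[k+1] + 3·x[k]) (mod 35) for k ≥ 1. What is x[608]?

23

Computing terms: x[1] = 32, x[2] = 9, x[3] = 1, x[4] = 32, x[5] = 23, x[6] = 1, x[7] = 4, x[8] = 23, x[9] = 22, x[10] = 4, x[11] = 16, x[12] = 22, x[13] = 18, x[14] = 16, x[15] = 29, x[16] = 18, x[17] = 2, x[18] = 29, x[19] = 11, x[20] = 2, x[21] = 8, x[22] = 11, x[23] = 9, x[24] = 8, x[25] = 32, x[26] = 9.
The sequence repeats with period 24.
(608 - 1) mod 24 = 7, so x[608] = x[8] = 23.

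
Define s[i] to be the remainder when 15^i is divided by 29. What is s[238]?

28

Listing terms: s[1] = 15,  s[2] = 22,  s[3] = 11,  s[4] = 20,  s[5] = 10,  s[6] = 5,  s[7] = 17,  s[8] = 23,  s[9] = 26,  s[10] = 13,  s[11] = 21,  s[12] = 25,  s[13] = 27,  s[14] = 28,  s[15] = 14,  s[16] = 7,  s[17] = 18,  s[18] = 9,  s[19] = 19,  s[20] = 24,  s[21] = 12,  s[22] = 6,  s[23] = 3,  s[24] = 16,  s[25] = 8,  s[26] = 4,  s[27] = 2,  s[28] = 1,  s[29] = 15.
The sequence repeats with period 28.
So s[238] = s[1 + ((238-1) mod 28)] = s[14] = 28.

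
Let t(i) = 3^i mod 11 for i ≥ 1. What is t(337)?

We have t(1) = 3, t(2) = 9, t(3) = 5, t(4) = 4, t(5) = 1, t(6) = 3.
Since t(6) = t(1) = 3, the sequence is periodic with period 5.
So t(337) = t(1 + ((337-1) mod 5)) = t(2) = 9.

9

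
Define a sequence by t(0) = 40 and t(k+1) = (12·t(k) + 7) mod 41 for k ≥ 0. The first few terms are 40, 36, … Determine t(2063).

We have t(0) = 40, t(1) = 36, t(2) = 29, t(3) = 27, t(4) = 3, t(5) = 2, t(6) = 31, t(7) = 10, t(8) = 4, t(9) = 14, t(10) = 11, t(11) = 16, t(12) = 35, t(13) = 17, t(14) = 6, t(15) = 38, t(16) = 12, t(17) = 28, t(18) = 15, t(19) = 23, t(20) = 37, t(21) = 0, t(22) = 7, t(23) = 9, t(24) = 33, t(25) = 34, t(26) = 5, t(27) = 26, t(28) = 32, t(29) = 22, t(30) = 25, t(31) = 20, t(32) = 1, t(33) = 19, t(34) = 30, t(35) = 39, t(36) = 24, t(37) = 8, t(38) = 21, t(39) = 13, t(40) = 40.
The sequence repeats with period 40.
(2063 - 0) mod 40 = 23, so t(2063) = t(23) = 9.

9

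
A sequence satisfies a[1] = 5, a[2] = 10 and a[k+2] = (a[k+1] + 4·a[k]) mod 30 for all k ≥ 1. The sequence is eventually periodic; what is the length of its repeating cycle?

a[1] = 5, a[2] = 10, a[3] = 0, a[4] = 10, a[5] = 10, a[6] = 20, a[7] = 0, a[8] = 20, a[9] = 20, a[10] = 10, a[11] = 0.
Since (a[10], a[11]) = (a[2], a[3]) = (10, 0) (two consecutive terms determine the rest), the sequence is eventually periodic: after a pre-period of length 1 it cycles with period 8.

8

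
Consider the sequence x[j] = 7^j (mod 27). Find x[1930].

x[1] = 7; x[2] = 22; x[3] = 19; x[4] = 25; x[5] = 13; x[6] = 10; x[7] = 16; x[8] = 4; x[9] = 1; x[10] = 7.
The sequence repeats with period 9.
(1930 - 1) mod 9 = 3, so x[1930] = x[4] = 25.

25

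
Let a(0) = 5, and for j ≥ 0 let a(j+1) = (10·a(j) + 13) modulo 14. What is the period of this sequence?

We have a(0) = 5; a(1) = 7; a(2) = 13; a(3) = 3; a(4) = 1; a(5) = 9; a(6) = 5.
Since a(6) = a(0) = 5, the sequence is periodic with period 6.

6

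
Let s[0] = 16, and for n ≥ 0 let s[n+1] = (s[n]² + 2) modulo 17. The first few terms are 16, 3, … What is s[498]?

11

We have s[0] = 16,  s[1] = 3,  s[2] = 11,  s[3] = 4,  s[4] = 1,  s[5] = 3.
Since s[5] = s[1] = 3, the sequence is eventually periodic: after a pre-period of length 1 it cycles with period 4.
For n ≥ 1, s[n] depends only on (n - 1) mod 4. (498 - 1) mod 4 = 1, so s[498] = s[2] = 11.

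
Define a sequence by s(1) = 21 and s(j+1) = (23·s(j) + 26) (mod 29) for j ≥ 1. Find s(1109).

17

Listing terms: s(1) = 21, s(2) = 16, s(3) = 17, s(4) = 11, s(5) = 18, s(6) = 5, s(7) = 25, s(8) = 21.
Since s(8) = s(1) = 21, the sequence is periodic with period 7.
So s(1109) = s(1 + ((1109-1) mod 7)) = s(3) = 17.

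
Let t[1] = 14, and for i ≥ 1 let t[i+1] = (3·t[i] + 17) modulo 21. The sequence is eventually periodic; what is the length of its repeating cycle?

6

We have t[1] = 14,  t[2] = 17,  t[3] = 5,  t[4] = 11,  t[5] = 8,  t[6] = 20,  t[7] = 14.
Since t[7] = t[1] = 14, the sequence is periodic with period 6.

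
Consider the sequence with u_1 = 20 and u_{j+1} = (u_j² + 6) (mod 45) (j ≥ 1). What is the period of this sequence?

6

u_1 = 20; u_2 = 1; u_3 = 7; u_4 = 10; u_5 = 16; u_6 = 37; u_7 = 25; u_8 = 1.
Since u_8 = u_2 = 1, the sequence is eventually periodic: after a pre-period of length 1 it cycles with period 6.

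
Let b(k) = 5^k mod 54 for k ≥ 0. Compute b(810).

b(0) = 1, b(1) = 5, b(2) = 25, b(3) = 17, b(4) = 31, b(5) = 47, b(6) = 19, b(7) = 41, b(8) = 43, b(9) = 53, b(10) = 49, b(11) = 29, b(12) = 37, b(13) = 23, b(14) = 7, b(15) = 35, b(16) = 13, b(17) = 11, b(18) = 1.
Since b(18) = b(0) = 1, the sequence is periodic with period 18.
So b(810) = b(0 + ((810-0) mod 18)) = b(0) = 1.

1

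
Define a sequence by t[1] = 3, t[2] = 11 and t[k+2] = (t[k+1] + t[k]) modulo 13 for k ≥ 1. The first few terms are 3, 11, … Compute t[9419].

Computing terms: t[1] = 3; t[2] = 11; t[3] = 1; t[4] = 12; t[5] = 0; t[6] = 12; t[7] = 12; t[8] = 11; t[9] = 10; t[10] = 8; t[11] = 5; t[12] = 0; t[13] = 5; t[14] = 5; t[15] = 10; t[16] = 2; t[17] = 12; t[18] = 1; t[19] = 0; t[20] = 1; t[21] = 1; t[22] = 2; t[23] = 3; t[24] = 5; t[25] = 8; t[26] = 0; t[27] = 8; t[28] = 8; t[29] = 3; t[30] = 11.
The sequence repeats with period 28.
So t[9419] = t[1 + ((9419-1) mod 28)] = t[11] = 5.

5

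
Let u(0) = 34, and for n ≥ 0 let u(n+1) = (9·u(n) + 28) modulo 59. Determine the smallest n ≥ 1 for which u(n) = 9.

14

Listing terms: u(0) = 34,  u(1) = 39,  u(2) = 25,  u(3) = 17,  u(4) = 4,  u(5) = 5,  u(6) = 14,  u(7) = 36,  u(8) = 57,  u(9) = 10,  u(10) = 0,  u(11) = 28,  u(12) = 44,  u(13) = 11,  u(14) = 9,  u(15) = 50,  u(16) = 6,  u(17) = 23,  u(18) = 58,  u(19) = 19,  u(20) = 22,  u(21) = 49,  u(22) = 56,  u(23) = 1,  u(24) = 37,  u(25) = 7,  u(26) = 32,  u(27) = 21,  u(28) = 40,  u(29) = 34.
The sequence repeats with period 29.
The value 9 first appears (with n ≥ 1) at u(14).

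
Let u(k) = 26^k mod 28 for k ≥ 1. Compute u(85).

Listing terms: u(1) = 26, u(2) = 4, u(3) = 20, u(4) = 16, u(5) = 24, u(6) = 8, u(7) = 12, u(8) = 4.
Since u(8) = u(2) = 4, the sequence is eventually periodic: after a pre-period of length 1 it cycles with period 6.
For k ≥ 2, u(k) depends only on (k - 2) mod 6. (85 - 2) mod 6 = 5, so u(85) = u(7) = 12.

12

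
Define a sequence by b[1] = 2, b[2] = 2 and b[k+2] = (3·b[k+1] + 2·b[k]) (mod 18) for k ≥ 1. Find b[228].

16

Listing terms: b[1] = 2; b[2] = 2; b[3] = 10; b[4] = 16; b[5] = 14; b[6] = 2; b[7] = 16; b[8] = 16; b[9] = 8; b[10] = 2; b[11] = 4; b[12] = 16; b[13] = 2; b[14] = 2.
Since (b[13], b[14]) = (b[1], b[2]) = (2, 2) (two consecutive terms determine the rest), the sequence is periodic with period 12.
So b[228] = b[1 + ((228-1) mod 12)] = b[12] = 16.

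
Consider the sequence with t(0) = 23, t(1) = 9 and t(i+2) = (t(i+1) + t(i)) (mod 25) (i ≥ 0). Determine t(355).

11

Listing terms: t(0) = 23,  t(1) = 9,  t(2) = 7,  t(3) = 16,  t(4) = 23,  t(5) = 14,  t(6) = 12,  t(7) = 1,  t(8) = 13,  t(9) = 14,  t(10) = 2,  t(11) = 16,  t(12) = 18,  t(13) = 9,  t(14) = 2,  t(15) = 11,  t(16) = 13,  t(17) = 24,  t(18) = 12,  t(19) = 11,  t(20) = 23,  t(21) = 9.
The sequence repeats with period 20.
(355 - 0) mod 20 = 15, so t(355) = t(15) = 11.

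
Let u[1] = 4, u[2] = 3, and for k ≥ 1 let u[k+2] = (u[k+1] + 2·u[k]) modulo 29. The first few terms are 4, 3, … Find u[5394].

Listing terms: u[1] = 4,  u[2] = 3,  u[3] = 11,  u[4] = 17,  u[5] = 10,  u[6] = 15,  u[7] = 6,  u[8] = 7,  u[9] = 19,  u[10] = 4,  u[11] = 13,  u[12] = 21,  u[13] = 18,  u[14] = 2,  u[15] = 9,  u[16] = 13,  u[17] = 2,  u[18] = 28,  u[19] = 3,  u[20] = 1,  u[21] = 7,  u[22] = 9,  u[23] = 23,  u[24] = 12,  u[25] = 0,  u[26] = 24,  u[27] = 24,  u[28] = 14,  u[29] = 4,  u[30] = 3.
The sequence repeats with period 28.
(5394 - 1) mod 28 = 17, so u[5394] = u[18] = 28.

28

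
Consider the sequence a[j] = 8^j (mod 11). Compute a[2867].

2

Listing terms: a[0] = 1; a[1] = 8; a[2] = 9; a[3] = 6; a[4] = 4; a[5] = 10; a[6] = 3; a[7] = 2; a[8] = 5; a[9] = 7; a[10] = 1.
The sequence repeats with period 10.
So a[2867] = a[0 + ((2867-0) mod 10)] = a[7] = 2.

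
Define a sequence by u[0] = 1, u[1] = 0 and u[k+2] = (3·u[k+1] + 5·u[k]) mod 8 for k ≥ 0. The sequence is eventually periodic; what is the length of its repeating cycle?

12

u[0] = 1, u[1] = 0, u[2] = 5, u[3] = 7, u[4] = 6, u[5] = 5, u[6] = 5, u[7] = 0, u[8] = 1, u[9] = 3, u[10] = 6, u[11] = 1, u[12] = 1, u[13] = 0.
The sequence repeats with period 12.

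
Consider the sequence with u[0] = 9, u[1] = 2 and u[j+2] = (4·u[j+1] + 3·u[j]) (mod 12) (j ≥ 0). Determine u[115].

2

Computing terms: u[0] = 9; u[1] = 2; u[2] = 11; u[3] = 2; u[4] = 5; u[5] = 2; u[6] = 11.
Since (u[5], u[6]) = (u[1], u[2]) = (2, 11) (two consecutive terms determine the rest), the sequence is eventually periodic: after a pre-period of length 1 it cycles with period 4.
For j ≥ 1, u[j] depends only on (j - 1) mod 4. (115 - 1) mod 4 = 2, so u[115] = u[3] = 2.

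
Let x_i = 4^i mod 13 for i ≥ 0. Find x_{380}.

3

Computing terms: x_0 = 1, x_1 = 4, x_2 = 3, x_3 = 12, x_4 = 9, x_5 = 10, x_6 = 1.
Since x_6 = x_0 = 1, the sequence is periodic with period 6.
(380 - 0) mod 6 = 2, so x_{380} = x_2 = 3.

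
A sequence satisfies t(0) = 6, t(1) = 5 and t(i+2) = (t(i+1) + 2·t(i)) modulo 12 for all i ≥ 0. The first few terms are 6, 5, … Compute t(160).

Computing terms: t(0) = 6, t(1) = 5, t(2) = 5, t(3) = 3, t(4) = 1, t(5) = 7, t(6) = 9, t(7) = 11, t(8) = 5, t(9) = 3.
Since (t(8), t(9)) = (t(2), t(3)) = (5, 3) (two consecutive terms determine the rest), the sequence is eventually periodic: after a pre-period of length 2 it cycles with period 6.
For i ≥ 2, t(i) depends only on (i - 2) mod 6. (160 - 2) mod 6 = 2, so t(160) = t(4) = 1.

1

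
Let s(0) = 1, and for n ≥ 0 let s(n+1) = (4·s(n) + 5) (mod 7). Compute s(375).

1

s(0) = 1; s(1) = 2; s(2) = 6; s(3) = 1.
Since s(3) = s(0) = 1, the sequence is periodic with period 3.
So s(375) = s(0 + ((375-0) mod 3)) = s(0) = 1.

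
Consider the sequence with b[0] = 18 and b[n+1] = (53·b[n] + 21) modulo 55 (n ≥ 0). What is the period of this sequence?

4

Computing terms: b[0] = 18,  b[1] = 40,  b[2] = 51,  b[3] = 29,  b[4] = 18.
The sequence repeats with period 4.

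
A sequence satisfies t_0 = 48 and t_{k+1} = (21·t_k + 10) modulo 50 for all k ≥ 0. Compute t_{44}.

Computing terms: t_0 = 48, t_1 = 18, t_2 = 38, t_3 = 8, t_4 = 28, t_5 = 48.
The sequence repeats with period 5.
(44 - 0) mod 5 = 4, so t_{44} = t_4 = 28.

28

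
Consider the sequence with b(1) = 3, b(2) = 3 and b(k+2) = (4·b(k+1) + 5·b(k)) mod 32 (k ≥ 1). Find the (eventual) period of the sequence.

8

We have b(1) = 3,  b(2) = 3,  b(3) = 27,  b(4) = 27,  b(5) = 19,  b(6) = 19,  b(7) = 11,  b(8) = 11,  b(9) = 3,  b(10) = 3.
The sequence repeats with period 8.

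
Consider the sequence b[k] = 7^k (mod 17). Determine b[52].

4

We have b[1] = 7, b[2] = 15, b[3] = 3, b[4] = 4, b[5] = 11, b[6] = 9, b[7] = 12, b[8] = 16, b[9] = 10, b[10] = 2, b[11] = 14, b[12] = 13, b[13] = 6, b[14] = 8, b[15] = 5, b[16] = 1, b[17] = 7.
Since b[17] = b[1] = 7, the sequence is periodic with period 16.
(52 - 1) mod 16 = 3, so b[52] = b[4] = 4.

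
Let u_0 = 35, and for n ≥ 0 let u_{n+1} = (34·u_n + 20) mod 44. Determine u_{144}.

0

u_0 = 35, u_1 = 22, u_2 = 20, u_3 = 40, u_4 = 16, u_5 = 36, u_6 = 12, u_7 = 32, u_8 = 8, u_9 = 28, u_{10} = 4, u_{11} = 24, u_{12} = 0, u_{13} = 20.
Since u_{13} = u_2 = 20, the sequence is eventually periodic: after a pre-period of length 2 it cycles with period 11.
For n ≥ 2, u_n depends only on (n - 2) mod 11. (144 - 2) mod 11 = 10, so u_{144} = u_{12} = 0.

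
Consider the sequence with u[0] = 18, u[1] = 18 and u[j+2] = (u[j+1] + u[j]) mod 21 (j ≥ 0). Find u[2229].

Computing terms: u[0] = 18, u[1] = 18, u[2] = 15, u[3] = 12, u[4] = 6, u[5] = 18, u[6] = 3, u[7] = 0, u[8] = 3, u[9] = 3, u[10] = 6, u[11] = 9, u[12] = 15, u[13] = 3, u[14] = 18, u[15] = 0, u[16] = 18, u[17] = 18.
The sequence repeats with period 16.
(2229 - 0) mod 16 = 5, so u[2229] = u[5] = 18.

18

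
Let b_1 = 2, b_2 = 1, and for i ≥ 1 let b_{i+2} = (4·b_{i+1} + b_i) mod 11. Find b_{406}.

9

Listing terms: b_1 = 2; b_2 = 1; b_3 = 6; b_4 = 3; b_5 = 7; b_6 = 9; b_7 = 10; b_8 = 5; b_9 = 8; b_{10} = 4; b_{11} = 2; b_{12} = 1.
Since (b_{11}, b_{12}) = (b_1, b_2) = (2, 1) (two consecutive terms determine the rest), the sequence is periodic with period 10.
(406 - 1) mod 10 = 5, so b_{406} = b_6 = 9.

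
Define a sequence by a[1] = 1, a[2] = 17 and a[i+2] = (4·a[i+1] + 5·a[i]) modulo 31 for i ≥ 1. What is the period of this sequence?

6

a[1] = 1; a[2] = 17; a[3] = 11; a[4] = 5; a[5] = 13; a[6] = 15; a[7] = 1; a[8] = 17.
Since (a[7], a[8]) = (a[1], a[2]) = (1, 17) (two consecutive terms determine the rest), the sequence is periodic with period 6.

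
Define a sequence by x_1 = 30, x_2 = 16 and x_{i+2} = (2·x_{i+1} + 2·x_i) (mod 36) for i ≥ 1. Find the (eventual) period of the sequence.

9

We have x_1 = 30, x_2 = 16, x_3 = 20, x_4 = 0, x_5 = 4, x_6 = 8, x_7 = 24, x_8 = 28, x_9 = 32, x_{10} = 12, x_{11} = 16, x_{12} = 20.
Since (x_{11}, x_{12}) = (x_2, x_3) = (16, 20) (two consecutive terms determine the rest), the sequence is eventually periodic: after a pre-period of length 1 it cycles with period 9.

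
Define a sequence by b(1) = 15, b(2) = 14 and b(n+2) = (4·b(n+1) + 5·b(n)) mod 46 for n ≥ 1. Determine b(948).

Listing terms: b(1) = 15; b(2) = 14; b(3) = 39; b(4) = 42; b(5) = 41; b(6) = 6; b(7) = 45; b(8) = 26; b(9) = 7; b(10) = 20; b(11) = 23; b(12) = 8; b(13) = 9; b(14) = 30; b(15) = 27; b(16) = 28; b(17) = 17; b(18) = 24; b(19) = 43; b(20) = 16; b(21) = 3; b(22) = 0; b(23) = 15; b(24) = 14.
The sequence repeats with period 22.
(948 - 1) mod 22 = 1, so b(948) = b(2) = 14.

14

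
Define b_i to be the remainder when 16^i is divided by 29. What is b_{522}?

b_0 = 1; b_1 = 16; b_2 = 24; b_3 = 7; b_4 = 25; b_5 = 23; b_6 = 20; b_7 = 1.
Since b_7 = b_0 = 1, the sequence is periodic with period 7.
(522 - 0) mod 7 = 4, so b_{522} = b_4 = 25.

25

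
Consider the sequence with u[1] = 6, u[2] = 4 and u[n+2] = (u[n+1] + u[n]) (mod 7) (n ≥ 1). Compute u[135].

u[1] = 6; u[2] = 4; u[3] = 3; u[4] = 0; u[5] = 3; u[6] = 3; u[7] = 6; u[8] = 2; u[9] = 1; u[10] = 3; u[11] = 4; u[12] = 0; u[13] = 4; u[14] = 4; u[15] = 1; u[16] = 5; u[17] = 6; u[18] = 4.
The sequence repeats with period 16.
So u[135] = u[1 + ((135-1) mod 16)] = u[7] = 6.

6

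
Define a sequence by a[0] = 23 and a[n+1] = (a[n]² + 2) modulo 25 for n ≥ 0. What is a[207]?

11

Listing terms: a[0] = 23, a[1] = 6, a[2] = 13, a[3] = 21, a[4] = 18, a[5] = 1, a[6] = 3, a[7] = 11, a[8] = 23.
Since a[8] = a[0] = 23, the sequence is periodic with period 8.
So a[207] = a[0 + ((207-0) mod 8)] = a[7] = 11.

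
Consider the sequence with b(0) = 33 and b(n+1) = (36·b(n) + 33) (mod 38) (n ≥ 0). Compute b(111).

25

Computing terms: b(0) = 33, b(1) = 5, b(2) = 23, b(3) = 25, b(4) = 21, b(5) = 29, b(6) = 13, b(7) = 7, b(8) = 19, b(9) = 33.
The sequence repeats with period 9.
So b(111) = b(0 + ((111-0) mod 9)) = b(3) = 25.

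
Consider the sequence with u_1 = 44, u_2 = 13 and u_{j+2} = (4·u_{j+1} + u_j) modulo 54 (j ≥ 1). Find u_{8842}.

u_1 = 44, u_2 = 13, u_3 = 42, u_4 = 19, u_5 = 10, u_6 = 5, u_7 = 30, u_8 = 17, u_9 = 44, u_{10} = 31, u_{11} = 6, u_{12} = 1, u_{13} = 10, u_{14} = 41, u_{15} = 12, u_{16} = 35, u_{17} = 44, u_{18} = 49, u_{19} = 24, u_{20} = 37, u_{21} = 10, u_{22} = 23, u_{23} = 48, u_{24} = 53, u_{25} = 44, u_{26} = 13.
The sequence repeats with period 24.
So u_{8842} = u_{1 + ((8842-1) mod 24)} = u_{10} = 31.

31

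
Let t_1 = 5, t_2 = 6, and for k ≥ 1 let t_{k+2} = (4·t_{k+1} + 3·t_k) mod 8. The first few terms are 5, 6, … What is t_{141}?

5

Computing terms: t_1 = 5, t_2 = 6, t_3 = 7, t_4 = 6, t_5 = 5, t_6 = 6.
Since (t_5, t_6) = (t_1, t_2) = (5, 6) (two consecutive terms determine the rest), the sequence is periodic with period 4.
(141 - 1) mod 4 = 0, so t_{141} = t_1 = 5.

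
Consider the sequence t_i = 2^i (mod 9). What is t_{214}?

t_1 = 2; t_2 = 4; t_3 = 8; t_4 = 7; t_5 = 5; t_6 = 1; t_7 = 2.
Since t_7 = t_1 = 2, the sequence is periodic with period 6.
(214 - 1) mod 6 = 3, so t_{214} = t_4 = 7.

7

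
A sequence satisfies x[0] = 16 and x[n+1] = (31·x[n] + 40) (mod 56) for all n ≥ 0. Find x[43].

32

Listing terms: x[0] = 16, x[1] = 32, x[2] = 24, x[3] = 0, x[4] = 40, x[5] = 48, x[6] = 16.
The sequence repeats with period 6.
So x[43] = x[0 + ((43-0) mod 6)] = x[1] = 32.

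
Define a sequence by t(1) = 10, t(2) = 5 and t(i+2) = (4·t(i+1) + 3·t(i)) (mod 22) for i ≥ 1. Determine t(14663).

16

Listing terms: t(1) = 10,  t(2) = 5,  t(3) = 6,  t(4) = 17,  t(5) = 20,  t(6) = 21,  t(7) = 12,  t(8) = 1,  t(9) = 18,  t(10) = 9,  t(11) = 2,  t(12) = 13,  t(13) = 14,  t(14) = 7,  t(15) = 4,  t(16) = 15,  t(17) = 6,  t(18) = 3,  t(19) = 8,  t(20) = 19,  t(21) = 12,  t(22) = 17,  t(23) = 16,  t(24) = 5,  t(25) = 2,  t(26) = 1,  t(27) = 10,  t(28) = 21,  t(29) = 4,  t(30) = 13,  t(31) = 20,  t(32) = 9,  t(33) = 8,  t(34) = 15,  t(35) = 18,  t(36) = 7,  t(37) = 16,  t(38) = 19,  t(39) = 14,  t(40) = 3,  t(41) = 10,  t(42) = 5.
The sequence repeats with period 40.
(14663 - 1) mod 40 = 22, so t(14663) = t(23) = 16.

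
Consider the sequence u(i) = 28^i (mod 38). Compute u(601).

We have u(0) = 1, u(1) = 28, u(2) = 24, u(3) = 26, u(4) = 6, u(5) = 16, u(6) = 30, u(7) = 4, u(8) = 36, u(9) = 20, u(10) = 28.
Since u(10) = u(1) = 28, the sequence is eventually periodic: after a pre-period of length 1 it cycles with period 9.
For i ≥ 1, u(i) depends only on (i - 1) mod 9. (601 - 1) mod 9 = 6, so u(601) = u(7) = 4.

4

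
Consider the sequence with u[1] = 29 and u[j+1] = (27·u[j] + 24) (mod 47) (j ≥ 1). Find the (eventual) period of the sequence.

Computing terms: u[1] = 29,  u[2] = 8,  u[3] = 5,  u[4] = 18,  u[5] = 40,  u[6] = 23,  u[7] = 34,  u[8] = 2,  u[9] = 31,  u[10] = 15,  u[11] = 6,  u[12] = 45,  u[13] = 17,  u[14] = 13,  u[15] = 46,  u[16] = 44,  u[17] = 37,  u[18] = 36,  u[19] = 9,  u[20] = 32,  u[21] = 42,  u[22] = 30,  u[23] = 35,  u[24] = 29.
Since u[24] = u[1] = 29, the sequence is periodic with period 23.

23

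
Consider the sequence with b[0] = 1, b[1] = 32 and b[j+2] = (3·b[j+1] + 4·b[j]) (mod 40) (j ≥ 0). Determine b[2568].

12

Listing terms: b[0] = 1,  b[1] = 32,  b[2] = 20,  b[3] = 28,  b[4] = 4,  b[5] = 4,  b[6] = 28,  b[7] = 20,  b[8] = 12,  b[9] = 36,  b[10] = 36,  b[11] = 12,  b[12] = 20,  b[13] = 28.
Since (b[12], b[13]) = (b[2], b[3]) = (20, 28) (two consecutive terms determine the rest), the sequence is eventually periodic: after a pre-period of length 2 it cycles with period 10.
For j ≥ 2, b[j] depends only on (j - 2) mod 10. (2568 - 2) mod 10 = 6, so b[2568] = b[8] = 12.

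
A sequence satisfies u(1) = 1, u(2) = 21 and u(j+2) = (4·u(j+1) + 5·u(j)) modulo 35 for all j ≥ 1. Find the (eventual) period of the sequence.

6

Computing terms: u(1) = 1; u(2) = 21; u(3) = 19; u(4) = 6; u(5) = 14; u(6) = 16; u(7) = 29; u(8) = 21; u(9) = 19.
Since (u(8), u(9)) = (u(2), u(3)) = (21, 19) (two consecutive terms determine the rest), the sequence is eventually periodic: after a pre-period of length 1 it cycles with period 6.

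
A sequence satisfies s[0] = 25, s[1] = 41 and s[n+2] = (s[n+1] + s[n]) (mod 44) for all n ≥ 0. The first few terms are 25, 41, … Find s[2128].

9

s[0] = 25; s[1] = 41; s[2] = 22; s[3] = 19; s[4] = 41; s[5] = 16; s[6] = 13; s[7] = 29; s[8] = 42; s[9] = 27; s[10] = 25; s[11] = 8; s[12] = 33; s[13] = 41; s[14] = 30; s[15] = 27; s[16] = 13; s[17] = 40; s[18] = 9; s[19] = 5; s[20] = 14; s[21] = 19; s[22] = 33; s[23] = 8; s[24] = 41; s[25] = 5; s[26] = 2; s[27] = 7; s[28] = 9; s[29] = 16; s[30] = 25; s[31] = 41.
The sequence repeats with period 30.
So s[2128] = s[0 + ((2128-0) mod 30)] = s[28] = 9.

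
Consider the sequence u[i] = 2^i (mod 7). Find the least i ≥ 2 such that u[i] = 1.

3

u[1] = 2,  u[2] = 4,  u[3] = 1,  u[4] = 2.
The sequence repeats with period 3.
The value 1 first appears (with i ≥ 2) at u[3].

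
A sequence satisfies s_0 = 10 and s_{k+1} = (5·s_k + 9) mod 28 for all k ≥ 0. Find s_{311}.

s_0 = 10,  s_1 = 3,  s_2 = 24,  s_3 = 17,  s_4 = 10.
Since s_4 = s_0 = 10, the sequence is periodic with period 4.
(311 - 0) mod 4 = 3, so s_{311} = s_3 = 17.

17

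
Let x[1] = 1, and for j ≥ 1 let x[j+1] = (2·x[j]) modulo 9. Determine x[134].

We have x[1] = 1, x[2] = 2, x[3] = 4, x[4] = 8, x[5] = 7, x[6] = 5, x[7] = 1.
Since x[7] = x[1] = 1, the sequence is periodic with period 6.
(134 - 1) mod 6 = 1, so x[134] = x[2] = 2.

2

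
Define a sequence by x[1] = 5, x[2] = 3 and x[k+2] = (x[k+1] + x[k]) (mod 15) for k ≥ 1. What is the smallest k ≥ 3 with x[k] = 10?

x[1] = 5; x[2] = 3; x[3] = 8; x[4] = 11; x[5] = 4; x[6] = 0; x[7] = 4; x[8] = 4; x[9] = 8; x[10] = 12; x[11] = 5; x[12] = 2; x[13] = 7; x[14] = 9; x[15] = 1; x[16] = 10; x[17] = 11; x[18] = 6; x[19] = 2; x[20] = 8; x[21] = 10; x[22] = 3; x[23] = 13; x[24] = 1; x[25] = 14; x[26] = 0; x[27] = 14; x[28] = 14; x[29] = 13; x[30] = 12; x[31] = 10; x[32] = 7; x[33] = 2; x[34] = 9; x[35] = 11; x[36] = 5; x[37] = 1; x[38] = 6; x[39] = 7; x[40] = 13; x[41] = 5; x[42] = 3.
The sequence repeats with period 40.
The value 10 first appears (with k ≥ 3) at x[16].

16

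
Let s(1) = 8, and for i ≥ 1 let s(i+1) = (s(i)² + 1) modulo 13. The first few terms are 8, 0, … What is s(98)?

Listing terms: s(1) = 8; s(2) = 0; s(3) = 1; s(4) = 2; s(5) = 5; s(6) = 0.
Since s(6) = s(2) = 0, the sequence is eventually periodic: after a pre-period of length 1 it cycles with period 4.
For i ≥ 2, s(i) depends only on (i - 2) mod 4. (98 - 2) mod 4 = 0, so s(98) = s(2) = 0.

0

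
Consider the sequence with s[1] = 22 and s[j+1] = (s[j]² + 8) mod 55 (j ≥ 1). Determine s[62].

Listing terms: s[1] = 22; s[2] = 52; s[3] = 17; s[4] = 22.
Since s[4] = s[1] = 22, the sequence is periodic with period 3.
So s[62] = s[1 + ((62-1) mod 3)] = s[2] = 52.

52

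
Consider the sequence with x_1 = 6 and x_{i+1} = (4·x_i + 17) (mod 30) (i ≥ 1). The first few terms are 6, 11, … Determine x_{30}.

We have x_1 = 6; x_2 = 11; x_3 = 1; x_4 = 21; x_5 = 11.
Since x_5 = x_2 = 11, the sequence is eventually periodic: after a pre-period of length 1 it cycles with period 3.
For i ≥ 2, x_i depends only on (i - 2) mod 3. (30 - 2) mod 3 = 1, so x_{30} = x_3 = 1.

1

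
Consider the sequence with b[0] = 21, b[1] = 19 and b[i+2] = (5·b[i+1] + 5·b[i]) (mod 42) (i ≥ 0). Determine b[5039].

We have b[0] = 21,  b[1] = 19,  b[2] = 32,  b[3] = 3,  b[4] = 7,  b[5] = 8,  b[6] = 33,  b[7] = 37,  b[8] = 14,  b[9] = 3,  b[10] = 1,  b[11] = 20,  b[12] = 21,  b[13] = 37,  b[14] = 38,  b[15] = 39,  b[16] = 7,  b[17] = 20,  b[18] = 9,  b[19] = 19,  b[20] = 14,  b[21] = 39,  b[22] = 13,  b[23] = 8,  b[24] = 21,  b[25] = 19.
Since (b[24], b[25]) = (b[0], b[1]) = (21, 19) (two consecutive terms determine the rest), the sequence is periodic with period 24.
So b[5039] = b[0 + ((5039-0) mod 24)] = b[23] = 8.

8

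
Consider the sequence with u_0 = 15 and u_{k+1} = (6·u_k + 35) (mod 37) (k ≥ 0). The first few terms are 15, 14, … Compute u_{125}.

14

Listing terms: u_0 = 15,  u_1 = 14,  u_2 = 8,  u_3 = 9,  u_4 = 15.
Since u_4 = u_0 = 15, the sequence is periodic with period 4.
So u_{125} = u_{0 + ((125-0) mod 4)} = u_1 = 14.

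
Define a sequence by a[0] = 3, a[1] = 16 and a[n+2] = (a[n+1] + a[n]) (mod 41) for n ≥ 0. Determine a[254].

Listing terms: a[0] = 3,  a[1] = 16,  a[2] = 19,  a[3] = 35,  a[4] = 13,  a[5] = 7,  a[6] = 20,  a[7] = 27,  a[8] = 6,  a[9] = 33,  a[10] = 39,  a[11] = 31,  a[12] = 29,  a[13] = 19,  a[14] = 7,  a[15] = 26,  a[16] = 33,  a[17] = 18,  a[18] = 10,  a[19] = 28,  a[20] = 38,  a[21] = 25,  a[22] = 22,  a[23] = 6,  a[24] = 28,  a[25] = 34,  a[26] = 21,  a[27] = 14,  a[28] = 35,  a[29] = 8,  a[30] = 2,  a[31] = 10,  a[32] = 12,  a[33] = 22,  a[34] = 34,  a[35] = 15,  a[36] = 8,  a[37] = 23,  a[38] = 31,  a[39] = 13,  a[40] = 3,  a[41] = 16.
The sequence repeats with period 40.
So a[254] = a[0 + ((254-0) mod 40)] = a[14] = 7.

7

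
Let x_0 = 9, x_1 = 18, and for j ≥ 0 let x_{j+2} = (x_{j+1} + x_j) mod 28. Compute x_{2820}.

We have x_0 = 9; x_1 = 18; x_2 = 27; x_3 = 17; x_4 = 16; x_5 = 5; x_6 = 21; x_7 = 26; x_8 = 19; x_9 = 17; x_{10} = 8; x_{11} = 25; x_{12} = 5; x_{13} = 2; x_{14} = 7; x_{15} = 9; x_{16} = 16; x_{17} = 25; x_{18} = 13; x_{19} = 10; x_{20} = 23; x_{21} = 5; x_{22} = 0; x_{23} = 5; x_{24} = 5; x_{25} = 10; x_{26} = 15; x_{27} = 25; x_{28} = 12; x_{29} = 9; x_{30} = 21; x_{31} = 2; x_{32} = 23; x_{33} = 25; x_{34} = 20; x_{35} = 17; x_{36} = 9; x_{37} = 26; x_{38} = 7; x_{39} = 5; x_{40} = 12; x_{41} = 17; x_{42} = 1; x_{43} = 18; x_{44} = 19; x_{45} = 9; x_{46} = 0; x_{47} = 9; x_{48} = 9; x_{49} = 18.
The sequence repeats with period 48.
(2820 - 0) mod 48 = 36, so x_{2820} = x_{36} = 9.

9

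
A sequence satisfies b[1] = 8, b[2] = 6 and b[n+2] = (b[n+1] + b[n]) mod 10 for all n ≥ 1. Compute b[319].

We have b[1] = 8,  b[2] = 6,  b[3] = 4,  b[4] = 0,  b[5] = 4,  b[6] = 4,  b[7] = 8,  b[8] = 2,  b[9] = 0,  b[10] = 2,  b[11] = 2,  b[12] = 4,  b[13] = 6,  b[14] = 0,  b[15] = 6,  b[16] = 6,  b[17] = 2,  b[18] = 8,  b[19] = 0,  b[20] = 8,  b[21] = 8,  b[22] = 6.
Since (b[21], b[22]) = (b[1], b[2]) = (8, 6) (two consecutive terms determine the rest), the sequence is periodic with period 20.
(319 - 1) mod 20 = 18, so b[319] = b[19] = 0.

0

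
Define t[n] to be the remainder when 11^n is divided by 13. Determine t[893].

t[1] = 11; t[2] = 4; t[3] = 5; t[4] = 3; t[5] = 7; t[6] = 12; t[7] = 2; t[8] = 9; t[9] = 8; t[10] = 10; t[11] = 6; t[12] = 1; t[13] = 11.
Since t[13] = t[1] = 11, the sequence is periodic with period 12.
So t[893] = t[1 + ((893-1) mod 12)] = t[5] = 7.

7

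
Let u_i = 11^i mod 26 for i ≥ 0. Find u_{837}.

21

We have u_0 = 1, u_1 = 11, u_2 = 17, u_3 = 5, u_4 = 3, u_5 = 7, u_6 = 25, u_7 = 15, u_8 = 9, u_9 = 21, u_{10} = 23, u_{11} = 19, u_{12} = 1.
The sequence repeats with period 12.
So u_{837} = u_{0 + ((837-0) mod 12)} = u_9 = 21.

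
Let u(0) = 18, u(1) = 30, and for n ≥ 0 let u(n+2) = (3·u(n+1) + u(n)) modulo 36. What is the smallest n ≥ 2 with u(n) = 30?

We have u(0) = 18, u(1) = 30, u(2) = 0, u(3) = 30, u(4) = 18, u(5) = 12, u(6) = 18, u(7) = 30.
Since (u(6), u(7)) = (u(0), u(1)) = (18, 30) (two consecutive terms determine the rest), the sequence is periodic with period 6.
The value 30 first appears (with n ≥ 2) at u(3).

3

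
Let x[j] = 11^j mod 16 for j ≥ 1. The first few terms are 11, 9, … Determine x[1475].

We have x[1] = 11, x[2] = 9, x[3] = 3, x[4] = 1, x[5] = 11.
Since x[5] = x[1] = 11, the sequence is periodic with period 4.
(1475 - 1) mod 4 = 2, so x[1475] = x[3] = 3.

3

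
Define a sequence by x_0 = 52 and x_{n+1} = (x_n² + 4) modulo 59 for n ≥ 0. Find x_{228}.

Listing terms: x_0 = 52,  x_1 = 53,  x_2 = 40,  x_3 = 11,  x_4 = 7,  x_5 = 53.
Since x_5 = x_1 = 53, the sequence is eventually periodic: after a pre-period of length 1 it cycles with period 4.
For n ≥ 1, x_n depends only on (n - 1) mod 4. (228 - 1) mod 4 = 3, so x_{228} = x_4 = 7.

7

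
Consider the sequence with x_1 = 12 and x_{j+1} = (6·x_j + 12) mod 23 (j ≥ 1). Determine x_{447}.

14

x_1 = 12,  x_2 = 15,  x_3 = 10,  x_4 = 3,  x_5 = 7,  x_6 = 8,  x_7 = 14,  x_8 = 4,  x_9 = 13,  x_{10} = 21,  x_{11} = 0,  x_{12} = 12.
Since x_{12} = x_1 = 12, the sequence is periodic with period 11.
(447 - 1) mod 11 = 6, so x_{447} = x_7 = 14.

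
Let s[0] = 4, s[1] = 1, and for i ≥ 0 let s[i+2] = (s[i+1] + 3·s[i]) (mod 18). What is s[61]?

Listing terms: s[0] = 4; s[1] = 1; s[2] = 13; s[3] = 16; s[4] = 1; s[5] = 13.
Since (s[4], s[5]) = (s[1], s[2]) = (1, 13) (two consecutive terms determine the rest), the sequence is eventually periodic: after a pre-period of length 1 it cycles with period 3.
For i ≥ 1, s[i] depends only on (i - 1) mod 3. (61 - 1) mod 3 = 0, so s[61] = s[1] = 1.

1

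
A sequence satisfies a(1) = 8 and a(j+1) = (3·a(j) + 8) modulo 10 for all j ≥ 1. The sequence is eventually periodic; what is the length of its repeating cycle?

4

a(1) = 8; a(2) = 2; a(3) = 4; a(4) = 0; a(5) = 8.
Since a(5) = a(1) = 8, the sequence is periodic with period 4.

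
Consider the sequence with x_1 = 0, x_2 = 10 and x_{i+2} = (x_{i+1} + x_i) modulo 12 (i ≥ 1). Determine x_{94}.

We have x_1 = 0,  x_2 = 10,  x_3 = 10,  x_4 = 8,  x_5 = 6,  x_6 = 2,  x_7 = 8,  x_8 = 10,  x_9 = 6,  x_{10} = 4,  x_{11} = 10,  x_{12} = 2,  x_{13} = 0,  x_{14} = 2,  x_{15} = 2,  x_{16} = 4,  x_{17} = 6,  x_{18} = 10,  x_{19} = 4,  x_{20} = 2,  x_{21} = 6,  x_{22} = 8,  x_{23} = 2,  x_{24} = 10,  x_{25} = 0,  x_{26} = 10.
Since (x_{25}, x_{26}) = (x_1, x_2) = (0, 10) (two consecutive terms determine the rest), the sequence is periodic with period 24.
So x_{94} = x_{1 + ((94-1) mod 24)} = x_{22} = 8.

8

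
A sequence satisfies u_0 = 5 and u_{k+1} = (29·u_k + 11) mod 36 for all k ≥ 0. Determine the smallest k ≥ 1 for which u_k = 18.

Computing terms: u_0 = 5,  u_1 = 12,  u_2 = 35,  u_3 = 18,  u_4 = 29,  u_5 = 24,  u_6 = 23,  u_7 = 30,  u_8 = 17,  u_9 = 0,  u_{10} = 11,  u_{11} = 6,  u_{12} = 5.
Since u_{12} = u_0 = 5, the sequence is periodic with period 12.
The value 18 first appears (with k ≥ 1) at u_3.

3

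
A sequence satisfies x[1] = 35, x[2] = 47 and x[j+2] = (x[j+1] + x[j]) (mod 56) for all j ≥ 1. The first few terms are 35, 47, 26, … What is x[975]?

x[1] = 35,  x[2] = 47,  x[3] = 26,  x[4] = 17,  x[5] = 43,  x[6] = 4,  x[7] = 47,  x[8] = 51,  x[9] = 42,  x[10] = 37,  x[11] = 23,  x[12] = 4,  x[13] = 27,  x[14] = 31,  x[15] = 2,  x[16] = 33,  x[17] = 35,  x[18] = 12,  x[19] = 47,  x[20] = 3,  x[21] = 50,  x[22] = 53,  x[23] = 47,  x[24] = 44,  x[25] = 35,  x[26] = 23,  x[27] = 2,  x[28] = 25,  x[29] = 27,  x[30] = 52,  x[31] = 23,  x[32] = 19,  x[33] = 42,  x[34] = 5,  x[35] = 47,  x[36] = 52,  x[37] = 43,  x[38] = 39,  x[39] = 26,  x[40] = 9,  x[41] = 35,  x[42] = 44,  x[43] = 23,  x[44] = 11,  x[45] = 34,  x[46] = 45,  x[47] = 23,  x[48] = 12,  x[49] = 35,  x[50] = 47.
Since (x[49], x[50]) = (x[1], x[2]) = (35, 47) (two consecutive terms determine the rest), the sequence is periodic with period 48.
So x[975] = x[1 + ((975-1) mod 48)] = x[15] = 2.

2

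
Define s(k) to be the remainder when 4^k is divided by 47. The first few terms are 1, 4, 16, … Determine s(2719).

37

s(0) = 1, s(1) = 4, s(2) = 16, s(3) = 17, s(4) = 21, s(5) = 37, s(6) = 7, s(7) = 28, s(8) = 18, s(9) = 25, s(10) = 6, s(11) = 24, s(12) = 2, s(13) = 8, s(14) = 32, s(15) = 34, s(16) = 42, s(17) = 27, s(18) = 14, s(19) = 9, s(20) = 36, s(21) = 3, s(22) = 12, s(23) = 1.
The sequence repeats with period 23.
So s(2719) = s(0 + ((2719-0) mod 23)) = s(5) = 37.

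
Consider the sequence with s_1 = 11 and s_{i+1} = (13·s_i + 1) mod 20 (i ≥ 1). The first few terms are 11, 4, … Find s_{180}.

10

Listing terms: s_1 = 11, s_2 = 4, s_3 = 13, s_4 = 10, s_5 = 11.
Since s_5 = s_1 = 11, the sequence is periodic with period 4.
(180 - 1) mod 4 = 3, so s_{180} = s_4 = 10.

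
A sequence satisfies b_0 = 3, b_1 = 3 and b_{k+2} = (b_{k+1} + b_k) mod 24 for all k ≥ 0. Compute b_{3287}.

0

Listing terms: b_0 = 3, b_1 = 3, b_2 = 6, b_3 = 9, b_4 = 15, b_5 = 0, b_6 = 15, b_7 = 15, b_8 = 6, b_9 = 21, b_{10} = 3, b_{11} = 0, b_{12} = 3, b_{13} = 3.
Since (b_{12}, b_{13}) = (b_0, b_1) = (3, 3) (two consecutive terms determine the rest), the sequence is periodic with period 12.
So b_{3287} = b_{0 + ((3287-0) mod 12)} = b_{11} = 0.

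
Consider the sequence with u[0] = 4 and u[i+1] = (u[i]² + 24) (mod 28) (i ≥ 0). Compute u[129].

Listing terms: u[0] = 4, u[1] = 12, u[2] = 0, u[3] = 24, u[4] = 12.
Since u[4] = u[1] = 12, the sequence is eventually periodic: after a pre-period of length 1 it cycles with period 3.
For i ≥ 1, u[i] depends only on (i - 1) mod 3. (129 - 1) mod 3 = 2, so u[129] = u[3] = 24.

24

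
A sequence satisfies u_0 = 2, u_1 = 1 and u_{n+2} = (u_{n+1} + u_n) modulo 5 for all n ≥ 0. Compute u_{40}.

We have u_0 = 2, u_1 = 1, u_2 = 3, u_3 = 4, u_4 = 2, u_5 = 1.
The sequence repeats with period 4.
(40 - 0) mod 4 = 0, so u_{40} = u_0 = 2.

2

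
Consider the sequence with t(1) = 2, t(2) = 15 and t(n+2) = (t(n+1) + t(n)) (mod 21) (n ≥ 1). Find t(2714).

Computing terms: t(1) = 2, t(2) = 15, t(3) = 17, t(4) = 11, t(5) = 7, t(6) = 18, t(7) = 4, t(8) = 1, t(9) = 5, t(10) = 6, t(11) = 11, t(12) = 17, t(13) = 7, t(14) = 3, t(15) = 10, t(16) = 13, t(17) = 2, t(18) = 15.
Since (t(17), t(18)) = (t(1), t(2)) = (2, 15) (two consecutive terms determine the rest), the sequence is periodic with period 16.
So t(2714) = t(1 + ((2714-1) mod 16)) = t(10) = 6.

6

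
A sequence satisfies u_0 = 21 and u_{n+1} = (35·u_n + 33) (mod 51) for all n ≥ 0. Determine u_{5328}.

48

We have u_0 = 21, u_1 = 3, u_2 = 36, u_3 = 18, u_4 = 0, u_5 = 33, u_6 = 15, u_7 = 48, u_8 = 30, u_9 = 12, u_{10} = 45, u_{11} = 27, u_{12} = 9, u_{13} = 42, u_{14} = 24, u_{15} = 6, u_{16} = 39, u_{17} = 21.
The sequence repeats with period 17.
(5328 - 0) mod 17 = 7, so u_{5328} = u_7 = 48.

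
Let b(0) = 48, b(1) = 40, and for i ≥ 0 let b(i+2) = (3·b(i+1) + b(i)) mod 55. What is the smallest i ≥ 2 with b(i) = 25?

10

We have b(0) = 48,  b(1) = 40,  b(2) = 3,  b(3) = 49,  b(4) = 40,  b(5) = 4,  b(6) = 52,  b(7) = 50,  b(8) = 37,  b(9) = 51,  b(10) = 25,  b(11) = 16,  b(12) = 18,  b(13) = 15,  b(14) = 8,  b(15) = 39,  b(16) = 15,  b(17) = 29,  b(18) = 47,  b(19) = 5,  b(20) = 7,  b(21) = 26,  b(22) = 30,  b(23) = 6,  b(24) = 48,  b(25) = 40.
The sequence repeats with period 24.
The value 25 first appears (with i ≥ 2) at b(10).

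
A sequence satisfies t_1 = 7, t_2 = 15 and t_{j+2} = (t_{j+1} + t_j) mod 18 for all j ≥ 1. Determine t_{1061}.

We have t_1 = 7; t_2 = 15; t_3 = 4; t_4 = 1; t_5 = 5; t_6 = 6; t_7 = 11; t_8 = 17; t_9 = 10; t_{10} = 9; t_{11} = 1; t_{12} = 10; t_{13} = 11; t_{14} = 3; t_{15} = 14; t_{16} = 17; t_{17} = 13; t_{18} = 12; t_{19} = 7; t_{20} = 1; t_{21} = 8; t_{22} = 9; t_{23} = 17; t_{24} = 8; t_{25} = 7; t_{26} = 15.
The sequence repeats with period 24.
So t_{1061} = t_{1 + ((1061-1) mod 24)} = t_5 = 5.

5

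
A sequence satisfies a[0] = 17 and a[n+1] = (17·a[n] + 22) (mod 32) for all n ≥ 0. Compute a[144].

17

Computing terms: a[0] = 17, a[1] = 23, a[2] = 29, a[3] = 3, a[4] = 9, a[5] = 15, a[6] = 21, a[7] = 27, a[8] = 1, a[9] = 7, a[10] = 13, a[11] = 19, a[12] = 25, a[13] = 31, a[14] = 5, a[15] = 11, a[16] = 17.
Since a[16] = a[0] = 17, the sequence is periodic with period 16.
So a[144] = a[0 + ((144-0) mod 16)] = a[0] = 17.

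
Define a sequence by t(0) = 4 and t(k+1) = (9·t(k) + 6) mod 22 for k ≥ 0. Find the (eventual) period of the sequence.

We have t(0) = 4; t(1) = 20; t(2) = 10; t(3) = 8; t(4) = 12; t(5) = 4.
The sequence repeats with period 5.

5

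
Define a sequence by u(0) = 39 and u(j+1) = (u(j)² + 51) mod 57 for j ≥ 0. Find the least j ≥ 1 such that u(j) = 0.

Computing terms: u(0) = 39; u(1) = 33; u(2) = 0; u(3) = 51; u(4) = 30; u(5) = 39.
Since u(5) = u(0) = 39, the sequence is periodic with period 5.
The value 0 first appears (with j ≥ 1) at u(2).

2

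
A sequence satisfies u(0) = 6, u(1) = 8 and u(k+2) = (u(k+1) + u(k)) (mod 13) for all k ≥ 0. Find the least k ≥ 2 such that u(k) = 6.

Computing terms: u(0) = 6,  u(1) = 8,  u(2) = 1,  u(3) = 9,  u(4) = 10,  u(5) = 6,  u(6) = 3,  u(7) = 9,  u(8) = 12,  u(9) = 8,  u(10) = 7,  u(11) = 2,  u(12) = 9,  u(13) = 11,  u(14) = 7,  u(15) = 5,  u(16) = 12,  u(17) = 4,  u(18) = 3,  u(19) = 7,  u(20) = 10,  u(21) = 4,  u(22) = 1,  u(23) = 5,  u(24) = 6,  u(25) = 11,  u(26) = 4,  u(27) = 2,  u(28) = 6,  u(29) = 8.
Since (u(28), u(29)) = (u(0), u(1)) = (6, 8) (two consecutive terms determine the rest), the sequence is periodic with period 28.
The value 6 first appears (with k ≥ 2) at u(5).

5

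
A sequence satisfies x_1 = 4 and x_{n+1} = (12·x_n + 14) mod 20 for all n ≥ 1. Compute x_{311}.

18

x_1 = 4; x_2 = 2; x_3 = 18; x_4 = 10; x_5 = 14; x_6 = 2.
Since x_6 = x_2 = 2, the sequence is eventually periodic: after a pre-period of length 1 it cycles with period 4.
For n ≥ 2, x_n depends only on (n - 2) mod 4. (311 - 2) mod 4 = 1, so x_{311} = x_3 = 18.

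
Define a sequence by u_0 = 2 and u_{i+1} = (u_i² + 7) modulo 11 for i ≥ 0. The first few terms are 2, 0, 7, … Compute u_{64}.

8

We have u_0 = 2,  u_1 = 0,  u_2 = 7,  u_3 = 1,  u_4 = 8,  u_5 = 5,  u_6 = 10,  u_7 = 8.
Since u_7 = u_4 = 8, the sequence is eventually periodic: after a pre-period of length 4 it cycles with period 3.
For i ≥ 4, u_i depends only on (i - 4) mod 3. (64 - 4) mod 3 = 0, so u_{64} = u_4 = 8.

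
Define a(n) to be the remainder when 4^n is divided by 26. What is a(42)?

14

a(0) = 1; a(1) = 4; a(2) = 16; a(3) = 12; a(4) = 22; a(5) = 10; a(6) = 14; a(7) = 4.
Since a(7) = a(1) = 4, the sequence is eventually periodic: after a pre-period of length 1 it cycles with period 6.
For n ≥ 1, a(n) depends only on (n - 1) mod 6. (42 - 1) mod 6 = 5, so a(42) = a(6) = 14.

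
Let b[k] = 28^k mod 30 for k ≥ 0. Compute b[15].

22

Computing terms: b[0] = 1,  b[1] = 28,  b[2] = 4,  b[3] = 22,  b[4] = 16,  b[5] = 28.
Since b[5] = b[1] = 28, the sequence is eventually periodic: after a pre-period of length 1 it cycles with period 4.
For k ≥ 1, b[k] depends only on (k - 1) mod 4. (15 - 1) mod 4 = 2, so b[15] = b[3] = 22.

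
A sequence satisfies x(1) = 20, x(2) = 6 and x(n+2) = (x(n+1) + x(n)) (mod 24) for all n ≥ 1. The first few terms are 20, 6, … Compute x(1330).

0

We have x(1) = 20; x(2) = 6; x(3) = 2; x(4) = 8; x(5) = 10; x(6) = 18; x(7) = 4; x(8) = 22; x(9) = 2; x(10) = 0; x(11) = 2; x(12) = 2; x(13) = 4; x(14) = 6; x(15) = 10; x(16) = 16; x(17) = 2; x(18) = 18; x(19) = 20; x(20) = 14; x(21) = 10; x(22) = 0; x(23) = 10; x(24) = 10; x(25) = 20; x(26) = 6.
Since (x(25), x(26)) = (x(1), x(2)) = (20, 6) (two consecutive terms determine the rest), the sequence is periodic with period 24.
So x(1330) = x(1 + ((1330-1) mod 24)) = x(10) = 0.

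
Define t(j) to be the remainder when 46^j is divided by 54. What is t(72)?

Computing terms: t(0) = 1,  t(1) = 46,  t(2) = 10,  t(3) = 28,  t(4) = 46.
Since t(4) = t(1) = 46, the sequence is eventually periodic: after a pre-period of length 1 it cycles with period 3.
For j ≥ 1, t(j) depends only on (j - 1) mod 3. (72 - 1) mod 3 = 2, so t(72) = t(3) = 28.

28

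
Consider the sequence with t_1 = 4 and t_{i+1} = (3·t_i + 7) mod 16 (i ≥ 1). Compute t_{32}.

t_1 = 4; t_2 = 3; t_3 = 0; t_4 = 7; t_5 = 12; t_6 = 11; t_7 = 8; t_8 = 15; t_9 = 4.
The sequence repeats with period 8.
(32 - 1) mod 8 = 7, so t_{32} = t_8 = 15.

15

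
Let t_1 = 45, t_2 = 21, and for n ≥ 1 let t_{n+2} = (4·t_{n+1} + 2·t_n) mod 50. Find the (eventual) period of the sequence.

Listing terms: t_1 = 45, t_2 = 21, t_3 = 24, t_4 = 38, t_5 = 0, t_6 = 26, t_7 = 4, t_8 = 18, t_9 = 30, t_{10} = 6, t_{11} = 34, t_{12} = 48, t_{13} = 10, t_{14} = 36, t_{15} = 14, t_{16} = 28, t_{17} = 40, t_{18} = 16, t_{19} = 44, t_{20} = 8, t_{21} = 20, t_{22} = 46, t_{23} = 24, t_{24} = 38.
Since (t_{23}, t_{24}) = (t_3, t_4) = (24, 38) (two consecutive terms determine the rest), the sequence is eventually periodic: after a pre-period of length 2 it cycles with period 20.

20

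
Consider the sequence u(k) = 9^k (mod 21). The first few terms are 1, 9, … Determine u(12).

u(0) = 1,  u(1) = 9,  u(2) = 18,  u(3) = 15,  u(4) = 9.
Since u(4) = u(1) = 9, the sequence is eventually periodic: after a pre-period of length 1 it cycles with period 3.
For k ≥ 1, u(k) depends only on (k - 1) mod 3. (12 - 1) mod 3 = 2, so u(12) = u(3) = 15.

15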